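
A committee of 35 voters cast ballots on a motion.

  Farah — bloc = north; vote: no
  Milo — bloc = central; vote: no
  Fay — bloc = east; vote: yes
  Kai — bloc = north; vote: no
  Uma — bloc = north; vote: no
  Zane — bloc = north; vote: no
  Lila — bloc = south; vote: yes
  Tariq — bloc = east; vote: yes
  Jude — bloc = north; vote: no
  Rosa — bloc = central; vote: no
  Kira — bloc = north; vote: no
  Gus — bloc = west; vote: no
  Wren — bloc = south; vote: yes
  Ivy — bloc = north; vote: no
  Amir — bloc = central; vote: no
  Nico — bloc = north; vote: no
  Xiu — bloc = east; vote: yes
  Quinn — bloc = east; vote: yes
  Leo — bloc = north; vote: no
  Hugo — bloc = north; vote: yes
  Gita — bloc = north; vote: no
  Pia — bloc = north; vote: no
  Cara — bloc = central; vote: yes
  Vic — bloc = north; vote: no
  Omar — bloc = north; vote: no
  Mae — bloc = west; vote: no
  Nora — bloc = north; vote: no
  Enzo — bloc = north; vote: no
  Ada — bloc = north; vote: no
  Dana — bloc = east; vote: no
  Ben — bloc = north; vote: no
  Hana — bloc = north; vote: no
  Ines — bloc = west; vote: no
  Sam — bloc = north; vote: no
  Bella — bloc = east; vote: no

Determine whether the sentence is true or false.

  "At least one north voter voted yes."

True

'At least one north voter voted yes' holds iff A ∩ B ≠ ∅ (|A ∩ B| ≥ 1).
|A| = 20, |A ∩ B| = 1, |A ∖ B| = 19.
So the statement is true.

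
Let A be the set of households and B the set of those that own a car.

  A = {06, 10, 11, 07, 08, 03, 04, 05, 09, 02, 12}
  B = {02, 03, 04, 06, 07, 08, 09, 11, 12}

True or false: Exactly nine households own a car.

'Exactly nine households own a car' holds iff |A ∩ B| = 9.
A (the restrictor) = {06, 10, 11, 07, 08, 03, 04, 05, 09, 02, 12}, |A| = 11.
A ∩ B = {06, 11, 07, 08, 03, 04, 09, 02, 12}, so |A ∩ B| = 9.
|A ∩ B| = 9, so the statement is true.

True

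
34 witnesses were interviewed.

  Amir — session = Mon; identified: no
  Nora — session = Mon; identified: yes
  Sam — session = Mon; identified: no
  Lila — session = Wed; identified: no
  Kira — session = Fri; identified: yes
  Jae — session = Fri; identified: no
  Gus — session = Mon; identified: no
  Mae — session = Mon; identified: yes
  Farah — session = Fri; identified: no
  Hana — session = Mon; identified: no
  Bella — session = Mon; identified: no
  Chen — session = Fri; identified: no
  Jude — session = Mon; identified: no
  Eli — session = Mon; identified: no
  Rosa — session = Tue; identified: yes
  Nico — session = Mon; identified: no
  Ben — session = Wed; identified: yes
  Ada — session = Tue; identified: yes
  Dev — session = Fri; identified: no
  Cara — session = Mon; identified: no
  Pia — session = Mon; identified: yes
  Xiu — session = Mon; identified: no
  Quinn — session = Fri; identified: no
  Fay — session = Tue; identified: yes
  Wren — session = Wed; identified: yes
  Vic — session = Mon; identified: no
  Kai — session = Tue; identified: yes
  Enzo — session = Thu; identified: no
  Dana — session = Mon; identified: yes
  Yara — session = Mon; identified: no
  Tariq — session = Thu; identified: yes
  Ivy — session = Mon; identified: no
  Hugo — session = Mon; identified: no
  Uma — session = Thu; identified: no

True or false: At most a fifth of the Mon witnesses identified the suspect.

False

Truth condition: |A ∩ B| / |A| ≤ 1/5.
|A| = 18, |A ∩ B| = 4, |A ∖ B| = 14.
|A ∩ B|/|A| = 4/18, so the statement is false.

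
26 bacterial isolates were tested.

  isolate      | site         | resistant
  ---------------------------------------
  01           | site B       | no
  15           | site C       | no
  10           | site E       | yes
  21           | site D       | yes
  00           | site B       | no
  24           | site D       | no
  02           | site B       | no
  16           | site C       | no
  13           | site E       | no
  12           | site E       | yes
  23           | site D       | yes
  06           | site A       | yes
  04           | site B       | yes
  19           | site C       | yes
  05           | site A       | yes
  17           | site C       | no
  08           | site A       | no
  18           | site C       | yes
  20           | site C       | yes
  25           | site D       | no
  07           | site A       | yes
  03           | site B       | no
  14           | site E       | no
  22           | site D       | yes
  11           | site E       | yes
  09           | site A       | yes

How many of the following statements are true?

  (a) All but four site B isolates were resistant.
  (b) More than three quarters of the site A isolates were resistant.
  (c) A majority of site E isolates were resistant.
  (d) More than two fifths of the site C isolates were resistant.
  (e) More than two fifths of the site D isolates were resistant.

(a) site B: |A| = 5, |A ∩ B| = 1; needs |A ∖ B| = 4 — true.
(b) site A: |A| = 5, |A ∩ B| = 4; needs |A ∩ B| / |A| > 3/4 — true.
(c) site E: |A| = 5, |A ∩ B| = 3; needs |A ∩ B| > |A ∖ B| — true.
(d) site C: |A| = 6, |A ∩ B| = 3; needs |A ∩ B| / |A| > 2/5 — true.
(e) site D: |A| = 5, |A ∩ B| = 3; needs |A ∩ B| / |A| > 2/5 — true.

5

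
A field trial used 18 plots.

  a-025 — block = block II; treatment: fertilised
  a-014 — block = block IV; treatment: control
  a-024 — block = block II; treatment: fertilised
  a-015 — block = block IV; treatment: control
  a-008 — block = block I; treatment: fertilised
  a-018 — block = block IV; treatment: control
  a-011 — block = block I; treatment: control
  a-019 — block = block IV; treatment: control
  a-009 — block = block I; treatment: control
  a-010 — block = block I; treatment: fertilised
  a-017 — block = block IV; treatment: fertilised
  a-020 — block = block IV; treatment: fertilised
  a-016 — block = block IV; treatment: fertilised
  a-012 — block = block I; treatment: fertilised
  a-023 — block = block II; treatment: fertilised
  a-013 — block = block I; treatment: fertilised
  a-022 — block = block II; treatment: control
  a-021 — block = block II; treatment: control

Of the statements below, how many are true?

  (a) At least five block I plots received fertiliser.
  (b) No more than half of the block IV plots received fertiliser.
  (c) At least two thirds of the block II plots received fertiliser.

1

(a) block I: |A| = 6, |A ∩ B| = 4; needs |A ∩ B| ≥ 5 — false.
(b) block IV: |A| = 7, |A ∩ B| = 3; needs |A ∩ B| ≤ |A ∖ B| — true.
(c) block II: |A| = 5, |A ∩ B| = 3; needs |A ∩ B| / |A| ≥ 2/3 — false.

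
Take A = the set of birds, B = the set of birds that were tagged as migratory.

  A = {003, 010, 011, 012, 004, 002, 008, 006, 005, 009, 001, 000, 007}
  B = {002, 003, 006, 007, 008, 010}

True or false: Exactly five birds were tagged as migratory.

False

Truth condition: |A ∩ B| = 5.
A (the restrictor) = {003, 010, 011, 012, 004, 002, 008, 006, 005, 009, 001, 000, 007}, |A| = 13.
A ∩ B = {003, 010, 002, 008, 006, 007}, so |A ∩ B| = 6.
|A ∩ B| = 6, so the statement is false.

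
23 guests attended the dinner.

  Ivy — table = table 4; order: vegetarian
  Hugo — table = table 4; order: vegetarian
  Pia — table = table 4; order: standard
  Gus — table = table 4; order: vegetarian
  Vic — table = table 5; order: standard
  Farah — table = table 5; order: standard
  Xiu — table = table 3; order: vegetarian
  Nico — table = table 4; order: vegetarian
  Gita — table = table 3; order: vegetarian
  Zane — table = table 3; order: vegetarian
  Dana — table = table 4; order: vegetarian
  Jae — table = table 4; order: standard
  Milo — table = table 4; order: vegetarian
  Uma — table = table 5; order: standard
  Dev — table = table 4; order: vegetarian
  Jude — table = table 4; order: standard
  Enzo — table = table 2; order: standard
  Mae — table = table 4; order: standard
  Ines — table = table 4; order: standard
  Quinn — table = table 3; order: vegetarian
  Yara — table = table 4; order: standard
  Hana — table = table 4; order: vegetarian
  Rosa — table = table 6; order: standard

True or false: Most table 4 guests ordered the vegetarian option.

True

'Most table 4 guests ordered the vegetarian option' holds iff |A ∩ B| > |A ∖ B|.
A (the restrictor) = {Ivy, Hugo, Pia, Gus, Nico, Dana, Jae, Milo, Dev, Jude, Mae, Ines, Yara, Hana}, |A| = 14.
A ∩ B = {Ivy, Hugo, Gus, Nico, Dana, Milo, Dev, Hana}, so |A ∩ B| = 8.
A ∖ B = {Pia, Jae, Jude, Mae, Ines, Yara}, so |A ∖ B| = 6.
8 > 6, so the statement is true.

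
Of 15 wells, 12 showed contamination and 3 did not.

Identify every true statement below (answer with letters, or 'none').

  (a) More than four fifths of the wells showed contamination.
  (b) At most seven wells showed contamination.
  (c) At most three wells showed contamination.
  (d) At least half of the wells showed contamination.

(d)

|A| = 15, |A ∩ B| = 12, |A ∖ B| = 3.
(a) |A ∩ B| / |A| > 4/5: fails.
(b) |A ∩ B| ≤ 7: fails.
(c) |A ∩ B| ≤ 3: fails.
(d) |A ∩ B| ≥ |A ∖ B|: holds.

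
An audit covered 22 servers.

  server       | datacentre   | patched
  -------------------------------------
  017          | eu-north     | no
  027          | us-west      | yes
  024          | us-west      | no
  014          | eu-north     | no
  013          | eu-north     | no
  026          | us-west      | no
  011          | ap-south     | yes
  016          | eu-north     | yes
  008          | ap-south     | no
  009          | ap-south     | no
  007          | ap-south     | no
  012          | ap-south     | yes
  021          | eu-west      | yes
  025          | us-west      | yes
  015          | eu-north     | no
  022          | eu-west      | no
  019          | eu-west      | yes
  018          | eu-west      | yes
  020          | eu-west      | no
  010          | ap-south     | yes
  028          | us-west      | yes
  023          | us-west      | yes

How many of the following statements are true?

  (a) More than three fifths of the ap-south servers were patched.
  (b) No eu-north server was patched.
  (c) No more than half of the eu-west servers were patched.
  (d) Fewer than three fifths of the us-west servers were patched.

0

(a) ap-south: |A| = 6, |A ∩ B| = 3; needs |A ∩ B| / |A| > 3/5 — false.
(b) eu-north: |A| = 5, |A ∩ B| = 1; needs A ∩ B = ∅ (|A ∩ B| = 0) — false.
(c) eu-west: |A| = 5, |A ∩ B| = 3; needs |A ∩ B| ≤ |A ∖ B| — false.
(d) us-west: |A| = 6, |A ∩ B| = 4; needs |A ∩ B| / |A| < 3/5 — false.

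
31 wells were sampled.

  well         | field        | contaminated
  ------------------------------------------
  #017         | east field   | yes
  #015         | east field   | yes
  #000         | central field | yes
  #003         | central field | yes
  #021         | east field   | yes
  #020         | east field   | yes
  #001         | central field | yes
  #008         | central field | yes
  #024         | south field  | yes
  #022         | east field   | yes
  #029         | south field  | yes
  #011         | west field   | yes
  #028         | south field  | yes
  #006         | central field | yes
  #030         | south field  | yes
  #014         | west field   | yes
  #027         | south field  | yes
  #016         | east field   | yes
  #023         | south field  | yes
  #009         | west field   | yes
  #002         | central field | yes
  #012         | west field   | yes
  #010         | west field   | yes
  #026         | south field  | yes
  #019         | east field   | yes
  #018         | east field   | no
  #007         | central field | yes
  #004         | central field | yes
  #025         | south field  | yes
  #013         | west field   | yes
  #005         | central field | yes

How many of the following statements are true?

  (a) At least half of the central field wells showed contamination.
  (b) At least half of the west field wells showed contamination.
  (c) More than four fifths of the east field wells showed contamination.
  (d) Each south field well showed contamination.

4

(a) central field: |A| = 9, |A ∩ B| = 9; needs |A ∩ B| ≥ |A ∖ B| — true.
(b) west field: |A| = 6, |A ∩ B| = 6; needs |A ∩ B| ≥ |A ∖ B| — true.
(c) east field: |A| = 8, |A ∩ B| = 7; needs |A ∩ B| / |A| > 4/5 — true.
(d) south field: |A| = 8, |A ∩ B| = 8; needs A ⊆ B, i.e. every element of A is in B (|A ∖ B| = 0) — true.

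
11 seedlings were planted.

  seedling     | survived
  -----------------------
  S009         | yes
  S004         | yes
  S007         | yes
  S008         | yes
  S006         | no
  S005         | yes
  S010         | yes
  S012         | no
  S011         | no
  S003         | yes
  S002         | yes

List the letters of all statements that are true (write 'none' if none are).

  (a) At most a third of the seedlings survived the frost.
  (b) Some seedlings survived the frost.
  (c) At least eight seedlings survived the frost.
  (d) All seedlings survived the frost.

(b), (c)

|A| = 11, |A ∩ B| = 8, |A ∖ B| = 3.
(a) |A ∩ B| / |A| ≤ 1/3: fails.
(b) A ∩ B ≠ ∅ (|A ∩ B| ≥ 1): holds.
(c) |A ∩ B| ≥ 8: holds.
(d) A ⊆ B, i.e. every element of A is in B (|A ∖ B| = 0): fails.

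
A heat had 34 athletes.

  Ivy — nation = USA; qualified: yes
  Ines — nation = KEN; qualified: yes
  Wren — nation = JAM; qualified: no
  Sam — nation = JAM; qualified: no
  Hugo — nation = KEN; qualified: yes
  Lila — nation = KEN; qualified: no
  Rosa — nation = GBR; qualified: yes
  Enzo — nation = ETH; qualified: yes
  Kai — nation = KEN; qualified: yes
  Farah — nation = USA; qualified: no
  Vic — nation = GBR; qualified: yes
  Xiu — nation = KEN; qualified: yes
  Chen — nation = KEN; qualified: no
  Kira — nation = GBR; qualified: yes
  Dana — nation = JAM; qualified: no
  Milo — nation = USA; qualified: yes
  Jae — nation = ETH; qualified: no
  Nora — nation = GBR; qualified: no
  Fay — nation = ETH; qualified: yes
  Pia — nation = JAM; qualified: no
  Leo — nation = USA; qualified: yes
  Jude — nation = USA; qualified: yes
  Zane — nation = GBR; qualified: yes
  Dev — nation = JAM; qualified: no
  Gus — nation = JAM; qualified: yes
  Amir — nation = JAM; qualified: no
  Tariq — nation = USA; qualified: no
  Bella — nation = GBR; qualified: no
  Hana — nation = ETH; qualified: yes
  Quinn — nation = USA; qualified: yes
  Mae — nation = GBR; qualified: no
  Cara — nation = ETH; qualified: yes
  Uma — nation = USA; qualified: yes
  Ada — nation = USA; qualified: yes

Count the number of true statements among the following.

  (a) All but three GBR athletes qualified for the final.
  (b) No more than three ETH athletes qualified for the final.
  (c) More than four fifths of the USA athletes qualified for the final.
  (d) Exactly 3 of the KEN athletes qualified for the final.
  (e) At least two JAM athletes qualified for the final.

(a) GBR: |A| = 7, |A ∩ B| = 4; needs |A ∖ B| = 3 — true.
(b) ETH: |A| = 5, |A ∩ B| = 4; needs |A ∩ B| ≤ 3 — false.
(c) USA: |A| = 9, |A ∩ B| = 7; needs |A ∩ B| / |A| > 4/5 — false.
(d) KEN: |A| = 6, |A ∩ B| = 4; needs |A ∩ B| = 3 — false.
(e) JAM: |A| = 7, |A ∩ B| = 1; needs |A ∩ B| ≥ 2 — false.

1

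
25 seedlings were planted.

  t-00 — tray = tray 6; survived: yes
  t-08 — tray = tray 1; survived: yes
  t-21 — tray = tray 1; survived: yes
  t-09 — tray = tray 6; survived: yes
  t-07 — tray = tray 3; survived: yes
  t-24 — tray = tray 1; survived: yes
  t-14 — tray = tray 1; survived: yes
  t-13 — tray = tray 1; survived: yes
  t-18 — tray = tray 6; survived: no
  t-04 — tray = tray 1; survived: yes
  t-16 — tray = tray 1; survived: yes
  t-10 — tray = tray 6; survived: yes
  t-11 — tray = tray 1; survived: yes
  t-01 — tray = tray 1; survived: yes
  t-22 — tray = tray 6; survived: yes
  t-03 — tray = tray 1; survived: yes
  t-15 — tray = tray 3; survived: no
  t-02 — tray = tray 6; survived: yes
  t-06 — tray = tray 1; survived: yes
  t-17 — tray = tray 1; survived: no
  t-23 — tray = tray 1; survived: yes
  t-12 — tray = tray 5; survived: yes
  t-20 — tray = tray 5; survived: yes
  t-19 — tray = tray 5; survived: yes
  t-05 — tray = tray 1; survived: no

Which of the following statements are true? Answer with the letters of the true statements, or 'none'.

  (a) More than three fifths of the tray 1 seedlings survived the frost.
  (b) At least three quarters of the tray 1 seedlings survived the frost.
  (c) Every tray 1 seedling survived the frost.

|A| = 14, |A ∩ B| = 12, |A ∖ B| = 2.
(a) |A ∩ B| / |A| > 3/5: holds.
(b) |A ∩ B| / |A| ≥ 3/4: holds.
(c) A ⊆ B, i.e. every element of A is in B (|A ∖ B| = 0): fails.

(a), (b)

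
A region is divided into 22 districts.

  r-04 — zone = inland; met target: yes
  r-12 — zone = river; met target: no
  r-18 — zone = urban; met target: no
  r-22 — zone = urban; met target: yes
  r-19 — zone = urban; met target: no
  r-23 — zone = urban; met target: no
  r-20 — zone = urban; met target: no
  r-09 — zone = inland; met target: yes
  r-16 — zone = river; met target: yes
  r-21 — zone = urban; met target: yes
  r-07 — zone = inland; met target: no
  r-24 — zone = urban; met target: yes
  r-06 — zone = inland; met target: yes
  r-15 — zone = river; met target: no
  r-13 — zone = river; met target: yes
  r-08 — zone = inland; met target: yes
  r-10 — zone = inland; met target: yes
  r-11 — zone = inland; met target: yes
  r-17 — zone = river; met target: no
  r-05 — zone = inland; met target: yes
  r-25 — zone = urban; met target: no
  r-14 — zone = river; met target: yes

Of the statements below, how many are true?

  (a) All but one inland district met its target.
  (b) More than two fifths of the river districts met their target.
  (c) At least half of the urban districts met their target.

2

(a) inland: |A| = 8, |A ∩ B| = 7; needs |A ∖ B| = 1 — true.
(b) river: |A| = 6, |A ∩ B| = 3; needs |A ∩ B| / |A| > 2/5 — true.
(c) urban: |A| = 8, |A ∩ B| = 3; needs |A ∩ B| ≥ |A ∖ B| — false.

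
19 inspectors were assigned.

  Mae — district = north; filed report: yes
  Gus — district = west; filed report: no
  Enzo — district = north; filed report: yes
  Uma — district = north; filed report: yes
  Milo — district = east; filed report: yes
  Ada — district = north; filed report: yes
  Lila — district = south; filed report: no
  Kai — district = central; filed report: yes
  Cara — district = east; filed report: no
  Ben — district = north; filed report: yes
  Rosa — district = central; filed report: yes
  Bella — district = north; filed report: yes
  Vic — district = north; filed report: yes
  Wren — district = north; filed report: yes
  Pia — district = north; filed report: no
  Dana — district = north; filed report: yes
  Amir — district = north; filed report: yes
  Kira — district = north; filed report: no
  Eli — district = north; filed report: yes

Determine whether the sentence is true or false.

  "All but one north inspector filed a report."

The determiner here denotes the relation: |A ∖ B| = 1.
A (the restrictor) = {Mae, Enzo, Uma, Ada, Ben, Bella, Vic, Wren, Pia, Dana, Amir, Kira, Eli}, |A| = 13.
A ∖ B = {Pia, Kira}, so |A ∖ B| = 2.
|A ∖ B| = 2, so the statement is false.

False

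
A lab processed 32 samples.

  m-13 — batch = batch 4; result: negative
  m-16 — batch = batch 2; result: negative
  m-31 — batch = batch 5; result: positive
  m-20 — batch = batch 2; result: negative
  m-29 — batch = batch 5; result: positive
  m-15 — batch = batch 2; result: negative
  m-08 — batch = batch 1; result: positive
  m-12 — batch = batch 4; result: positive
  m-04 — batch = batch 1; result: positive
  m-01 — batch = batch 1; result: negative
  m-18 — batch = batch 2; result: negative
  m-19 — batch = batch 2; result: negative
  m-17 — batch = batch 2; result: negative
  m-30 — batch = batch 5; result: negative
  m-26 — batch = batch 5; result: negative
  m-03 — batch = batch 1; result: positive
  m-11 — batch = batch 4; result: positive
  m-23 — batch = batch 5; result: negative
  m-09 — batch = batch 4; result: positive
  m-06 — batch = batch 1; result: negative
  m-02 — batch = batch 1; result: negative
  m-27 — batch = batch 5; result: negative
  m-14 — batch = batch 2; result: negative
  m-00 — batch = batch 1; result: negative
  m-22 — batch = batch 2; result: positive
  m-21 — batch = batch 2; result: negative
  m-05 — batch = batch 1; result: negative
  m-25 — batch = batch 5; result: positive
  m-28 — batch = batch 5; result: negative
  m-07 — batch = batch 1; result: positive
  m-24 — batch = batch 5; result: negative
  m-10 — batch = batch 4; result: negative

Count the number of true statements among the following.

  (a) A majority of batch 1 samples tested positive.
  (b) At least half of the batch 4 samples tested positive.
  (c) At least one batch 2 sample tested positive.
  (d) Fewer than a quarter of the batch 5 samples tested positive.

2

(a) batch 1: |A| = 9, |A ∩ B| = 4; needs |A ∩ B| > |A ∖ B| — false.
(b) batch 4: |A| = 5, |A ∩ B| = 3; needs |A ∩ B| ≥ |A ∖ B| — true.
(c) batch 2: |A| = 9, |A ∩ B| = 1; needs A ∩ B ≠ ∅ (|A ∩ B| ≥ 1) — true.
(d) batch 5: |A| = 9, |A ∩ B| = 3; needs |A ∩ B| / |A| < 1/4 — false.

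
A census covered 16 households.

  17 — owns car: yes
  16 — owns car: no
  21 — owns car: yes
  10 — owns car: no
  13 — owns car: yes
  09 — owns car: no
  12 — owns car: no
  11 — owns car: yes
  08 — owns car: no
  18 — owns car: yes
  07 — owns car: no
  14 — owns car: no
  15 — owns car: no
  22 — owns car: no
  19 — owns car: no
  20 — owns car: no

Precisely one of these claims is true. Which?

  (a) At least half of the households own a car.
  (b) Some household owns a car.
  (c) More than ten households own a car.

|A| = 16, |A ∩ B| = 5, |A ∖ B| = 11.
(a) requires |A ∩ B| ≥ |A ∖ B|: false.
(b) requires A ∩ B ≠ ∅ (|A ∩ B| ≥ 1): true.
(c) requires |A ∩ B| > 10: false.

(b)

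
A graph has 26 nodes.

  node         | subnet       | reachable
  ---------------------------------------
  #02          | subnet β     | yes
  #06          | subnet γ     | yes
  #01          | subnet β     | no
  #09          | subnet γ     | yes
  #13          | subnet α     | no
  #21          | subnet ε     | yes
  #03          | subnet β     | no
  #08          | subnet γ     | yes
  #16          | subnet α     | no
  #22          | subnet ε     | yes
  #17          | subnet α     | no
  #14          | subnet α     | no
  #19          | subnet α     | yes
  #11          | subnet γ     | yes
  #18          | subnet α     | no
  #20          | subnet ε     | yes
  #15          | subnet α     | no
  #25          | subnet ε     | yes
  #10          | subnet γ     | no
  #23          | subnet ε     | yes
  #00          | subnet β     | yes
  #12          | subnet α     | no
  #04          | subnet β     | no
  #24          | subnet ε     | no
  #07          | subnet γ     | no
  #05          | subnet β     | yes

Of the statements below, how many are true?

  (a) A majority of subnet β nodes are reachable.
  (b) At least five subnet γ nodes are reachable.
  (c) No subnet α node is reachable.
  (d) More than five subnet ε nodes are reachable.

(a) subnet β: |A| = 6, |A ∩ B| = 3; needs |A ∩ B| > |A ∖ B| — false.
(b) subnet γ: |A| = 6, |A ∩ B| = 4; needs |A ∩ B| ≥ 5 — false.
(c) subnet α: |A| = 8, |A ∩ B| = 1; needs A ∩ B = ∅ (|A ∩ B| = 0) — false.
(d) subnet ε: |A| = 6, |A ∩ B| = 5; needs |A ∩ B| > 5 — false.

0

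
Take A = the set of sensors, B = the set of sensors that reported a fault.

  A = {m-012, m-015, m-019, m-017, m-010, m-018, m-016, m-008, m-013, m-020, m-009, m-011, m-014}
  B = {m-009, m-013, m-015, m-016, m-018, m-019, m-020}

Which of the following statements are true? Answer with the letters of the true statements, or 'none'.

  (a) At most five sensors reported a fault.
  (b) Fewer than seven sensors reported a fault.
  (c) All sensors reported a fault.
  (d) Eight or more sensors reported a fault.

|A| = 13, |A ∩ B| = 7, |A ∖ B| = 6.
(a) |A ∩ B| ≤ 5: fails.
(b) |A ∩ B| < 7: fails.
(c) A ⊆ B, i.e. every element of A is in B (|A ∖ B| = 0): fails.
(d) |A ∩ B| ≥ 8: fails.

none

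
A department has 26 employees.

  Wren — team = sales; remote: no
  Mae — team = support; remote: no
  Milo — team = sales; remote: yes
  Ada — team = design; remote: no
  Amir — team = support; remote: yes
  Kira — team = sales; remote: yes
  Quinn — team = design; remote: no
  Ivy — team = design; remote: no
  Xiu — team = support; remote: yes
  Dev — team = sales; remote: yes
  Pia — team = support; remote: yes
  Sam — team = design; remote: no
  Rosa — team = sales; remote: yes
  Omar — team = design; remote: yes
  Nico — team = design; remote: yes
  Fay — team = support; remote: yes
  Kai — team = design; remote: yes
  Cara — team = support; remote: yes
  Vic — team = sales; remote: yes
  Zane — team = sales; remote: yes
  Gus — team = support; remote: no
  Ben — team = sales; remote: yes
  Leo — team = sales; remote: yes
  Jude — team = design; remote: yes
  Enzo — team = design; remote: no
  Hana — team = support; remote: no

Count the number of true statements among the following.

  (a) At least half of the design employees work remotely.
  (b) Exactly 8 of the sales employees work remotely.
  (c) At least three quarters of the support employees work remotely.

1

(a) design: |A| = 9, |A ∩ B| = 4; needs |A ∩ B| ≥ |A ∖ B| — false.
(b) sales: |A| = 9, |A ∩ B| = 8; needs |A ∩ B| = 8 — true.
(c) support: |A| = 8, |A ∩ B| = 5; needs |A ∩ B| / |A| ≥ 3/4 — false.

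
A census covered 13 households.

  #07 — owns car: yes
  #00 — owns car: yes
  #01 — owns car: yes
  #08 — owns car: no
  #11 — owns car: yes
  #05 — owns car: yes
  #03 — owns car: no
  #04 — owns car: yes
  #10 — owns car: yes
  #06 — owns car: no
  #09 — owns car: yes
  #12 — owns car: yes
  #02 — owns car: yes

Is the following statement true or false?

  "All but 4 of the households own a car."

The determiner here denotes the relation: |A ∖ B| = 4.
A (the restrictor) = {#07, #00, #01, #08, #11, #05, #03, #04, #10, #06, #09, #12, #02}, |A| = 13.
A ∖ B = {#08, #03, #06}, so |A ∖ B| = 3.
|A ∖ B| = 3, so the statement is false.

False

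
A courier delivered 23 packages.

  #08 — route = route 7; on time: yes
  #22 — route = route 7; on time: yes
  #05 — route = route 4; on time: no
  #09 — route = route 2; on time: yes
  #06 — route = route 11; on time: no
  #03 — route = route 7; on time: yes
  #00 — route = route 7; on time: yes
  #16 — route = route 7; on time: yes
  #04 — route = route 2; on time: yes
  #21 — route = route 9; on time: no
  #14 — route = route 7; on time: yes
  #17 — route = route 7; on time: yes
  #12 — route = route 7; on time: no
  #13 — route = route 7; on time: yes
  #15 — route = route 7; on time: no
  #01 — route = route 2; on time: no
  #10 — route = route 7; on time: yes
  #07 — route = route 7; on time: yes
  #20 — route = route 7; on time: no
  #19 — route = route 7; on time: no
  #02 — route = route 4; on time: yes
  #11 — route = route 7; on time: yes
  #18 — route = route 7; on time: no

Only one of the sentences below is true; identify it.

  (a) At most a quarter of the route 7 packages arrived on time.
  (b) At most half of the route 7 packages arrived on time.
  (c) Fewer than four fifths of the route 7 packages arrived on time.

|A| = 16, |A ∩ B| = 11, |A ∖ B| = 5.
(a) requires |A ∩ B| / |A| ≤ 1/4: false.
(b) requires |A ∩ B| ≤ |A ∖ B|: false.
(c) requires |A ∩ B| / |A| < 4/5: true.

(c)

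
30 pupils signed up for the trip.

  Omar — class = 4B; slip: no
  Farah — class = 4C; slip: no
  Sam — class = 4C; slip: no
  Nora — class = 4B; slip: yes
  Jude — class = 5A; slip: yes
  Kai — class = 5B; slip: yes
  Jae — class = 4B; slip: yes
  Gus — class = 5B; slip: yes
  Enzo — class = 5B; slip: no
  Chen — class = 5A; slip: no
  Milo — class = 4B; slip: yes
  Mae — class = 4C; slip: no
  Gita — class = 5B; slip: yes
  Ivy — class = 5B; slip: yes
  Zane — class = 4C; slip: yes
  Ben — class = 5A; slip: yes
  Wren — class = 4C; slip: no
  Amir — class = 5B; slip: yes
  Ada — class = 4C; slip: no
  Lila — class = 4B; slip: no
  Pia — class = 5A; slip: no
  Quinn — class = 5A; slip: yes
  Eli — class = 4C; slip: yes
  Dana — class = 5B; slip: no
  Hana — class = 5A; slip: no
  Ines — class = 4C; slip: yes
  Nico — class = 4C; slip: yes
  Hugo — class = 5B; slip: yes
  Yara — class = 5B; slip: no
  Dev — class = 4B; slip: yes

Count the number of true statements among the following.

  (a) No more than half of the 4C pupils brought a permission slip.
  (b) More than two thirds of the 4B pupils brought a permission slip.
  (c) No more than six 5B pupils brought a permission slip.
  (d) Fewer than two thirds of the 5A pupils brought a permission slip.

(a) 4C: |A| = 9, |A ∩ B| = 4; needs |A ∩ B| ≤ |A ∖ B| — true.
(b) 4B: |A| = 6, |A ∩ B| = 4; needs |A ∩ B| / |A| > 2/3 — false.
(c) 5B: |A| = 9, |A ∩ B| = 6; needs |A ∩ B| ≤ 6 — true.
(d) 5A: |A| = 6, |A ∩ B| = 3; needs |A ∩ B| / |A| < 2/3 — true.

3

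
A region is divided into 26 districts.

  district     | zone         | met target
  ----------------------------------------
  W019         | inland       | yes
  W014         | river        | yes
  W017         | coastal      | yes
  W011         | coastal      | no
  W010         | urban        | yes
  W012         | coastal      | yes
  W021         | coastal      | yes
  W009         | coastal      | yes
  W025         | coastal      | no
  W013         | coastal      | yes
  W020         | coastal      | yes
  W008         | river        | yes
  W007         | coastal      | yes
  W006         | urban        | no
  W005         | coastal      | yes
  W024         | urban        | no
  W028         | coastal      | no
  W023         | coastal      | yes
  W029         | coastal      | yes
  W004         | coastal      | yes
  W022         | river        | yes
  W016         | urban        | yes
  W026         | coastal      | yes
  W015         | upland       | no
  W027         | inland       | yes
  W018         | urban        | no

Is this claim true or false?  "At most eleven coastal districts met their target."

False

Truth condition: |A ∩ B| ≤ 11.
|A| = 15, |A ∩ B| = 12, |A ∖ B| = 3.
|A ∩ B| = 12, so the statement is false.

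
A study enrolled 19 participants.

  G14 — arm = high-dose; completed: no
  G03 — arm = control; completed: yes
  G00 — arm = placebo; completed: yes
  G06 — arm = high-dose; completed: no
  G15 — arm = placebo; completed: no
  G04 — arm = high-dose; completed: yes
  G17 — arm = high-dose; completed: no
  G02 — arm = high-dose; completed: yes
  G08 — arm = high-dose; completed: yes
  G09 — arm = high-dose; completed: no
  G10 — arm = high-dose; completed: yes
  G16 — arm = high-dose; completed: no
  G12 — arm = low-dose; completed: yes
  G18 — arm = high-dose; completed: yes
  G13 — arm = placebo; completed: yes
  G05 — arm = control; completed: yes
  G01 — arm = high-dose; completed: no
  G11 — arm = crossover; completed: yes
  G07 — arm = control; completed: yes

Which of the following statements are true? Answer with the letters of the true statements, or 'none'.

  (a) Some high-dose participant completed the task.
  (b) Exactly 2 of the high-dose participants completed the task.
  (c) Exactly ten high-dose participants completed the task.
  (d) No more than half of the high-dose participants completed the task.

|A| = 11, |A ∩ B| = 5, |A ∖ B| = 6.
(a) A ∩ B ≠ ∅ (|A ∩ B| ≥ 1): holds.
(b) |A ∩ B| = 2: fails.
(c) |A ∩ B| = 10: fails.
(d) |A ∩ B| ≤ |A ∖ B|: holds.

(a), (d)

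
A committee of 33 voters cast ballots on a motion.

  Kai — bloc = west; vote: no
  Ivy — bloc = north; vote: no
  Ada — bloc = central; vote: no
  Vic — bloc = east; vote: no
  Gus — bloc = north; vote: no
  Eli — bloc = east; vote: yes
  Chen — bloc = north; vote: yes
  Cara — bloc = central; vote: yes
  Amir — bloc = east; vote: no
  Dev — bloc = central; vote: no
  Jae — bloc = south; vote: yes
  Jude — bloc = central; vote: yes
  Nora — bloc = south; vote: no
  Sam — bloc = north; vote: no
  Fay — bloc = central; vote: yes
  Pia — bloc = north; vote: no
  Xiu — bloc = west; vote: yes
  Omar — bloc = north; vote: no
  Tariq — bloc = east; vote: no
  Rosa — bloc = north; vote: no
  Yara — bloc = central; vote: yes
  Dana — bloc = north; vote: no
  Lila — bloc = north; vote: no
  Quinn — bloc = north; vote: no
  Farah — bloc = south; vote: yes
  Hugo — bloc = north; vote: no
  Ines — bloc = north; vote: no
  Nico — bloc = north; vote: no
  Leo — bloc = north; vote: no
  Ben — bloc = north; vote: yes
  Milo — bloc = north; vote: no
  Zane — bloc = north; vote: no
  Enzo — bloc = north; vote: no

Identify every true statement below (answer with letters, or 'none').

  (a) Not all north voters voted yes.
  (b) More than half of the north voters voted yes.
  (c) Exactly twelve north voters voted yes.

|A| = 18, |A ∩ B| = 2, |A ∖ B| = 16.
(a) A ⊄ B (|A ∖ B| ≥ 1): holds.
(b) |A ∩ B| > |A ∖ B|: fails.
(c) |A ∩ B| = 12: fails.

(a)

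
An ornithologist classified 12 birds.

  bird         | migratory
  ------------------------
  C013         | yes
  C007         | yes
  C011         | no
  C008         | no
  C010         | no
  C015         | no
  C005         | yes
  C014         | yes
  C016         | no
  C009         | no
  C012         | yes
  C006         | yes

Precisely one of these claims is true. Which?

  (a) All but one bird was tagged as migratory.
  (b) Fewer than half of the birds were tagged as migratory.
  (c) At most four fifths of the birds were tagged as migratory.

(c)

|A| = 12, |A ∩ B| = 6, |A ∖ B| = 6.
(a) requires |A ∖ B| = 1: false.
(b) requires |A ∩ B| < |A ∖ B|: false.
(c) requires |A ∩ B| / |A| ≤ 4/5: true.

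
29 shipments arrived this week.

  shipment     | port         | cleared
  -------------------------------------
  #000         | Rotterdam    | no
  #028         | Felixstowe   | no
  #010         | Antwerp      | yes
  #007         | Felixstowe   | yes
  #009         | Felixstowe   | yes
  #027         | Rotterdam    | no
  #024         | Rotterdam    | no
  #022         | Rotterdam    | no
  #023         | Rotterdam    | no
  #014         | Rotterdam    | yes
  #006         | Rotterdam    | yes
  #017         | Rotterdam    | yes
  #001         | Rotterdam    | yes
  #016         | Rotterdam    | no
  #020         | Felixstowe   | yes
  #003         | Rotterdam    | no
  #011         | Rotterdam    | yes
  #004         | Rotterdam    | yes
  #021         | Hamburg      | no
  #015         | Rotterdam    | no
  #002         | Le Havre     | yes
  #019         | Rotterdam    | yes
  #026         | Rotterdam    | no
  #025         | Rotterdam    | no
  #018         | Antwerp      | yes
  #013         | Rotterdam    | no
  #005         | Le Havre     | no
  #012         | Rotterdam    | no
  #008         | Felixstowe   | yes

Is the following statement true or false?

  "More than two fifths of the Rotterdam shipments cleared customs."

Truth condition: |A ∩ B| / |A| > 2/5.
|A| = 19, |A ∩ B| = 7, |A ∖ B| = 12.
|A ∩ B|/|A| = 7/19, so the statement is false.

False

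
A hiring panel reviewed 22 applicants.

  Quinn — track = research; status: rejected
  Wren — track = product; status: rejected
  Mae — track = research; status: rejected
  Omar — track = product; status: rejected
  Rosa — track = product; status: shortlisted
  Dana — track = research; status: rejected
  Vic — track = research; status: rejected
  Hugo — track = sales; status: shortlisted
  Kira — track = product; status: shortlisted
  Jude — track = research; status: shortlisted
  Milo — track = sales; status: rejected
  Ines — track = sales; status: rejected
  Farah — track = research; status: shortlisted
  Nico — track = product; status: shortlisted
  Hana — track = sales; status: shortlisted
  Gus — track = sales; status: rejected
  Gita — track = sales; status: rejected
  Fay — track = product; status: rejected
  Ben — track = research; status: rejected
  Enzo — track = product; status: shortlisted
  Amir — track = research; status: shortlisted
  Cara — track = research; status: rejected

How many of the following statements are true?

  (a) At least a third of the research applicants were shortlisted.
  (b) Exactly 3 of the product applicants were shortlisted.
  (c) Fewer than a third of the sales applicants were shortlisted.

(a) research: |A| = 9, |A ∩ B| = 3; needs |A ∩ B| / |A| ≥ 1/3 — true.
(b) product: |A| = 7, |A ∩ B| = 4; needs |A ∩ B| = 3 — false.
(c) sales: |A| = 6, |A ∩ B| = 2; needs |A ∩ B| / |A| < 1/3 — false.

1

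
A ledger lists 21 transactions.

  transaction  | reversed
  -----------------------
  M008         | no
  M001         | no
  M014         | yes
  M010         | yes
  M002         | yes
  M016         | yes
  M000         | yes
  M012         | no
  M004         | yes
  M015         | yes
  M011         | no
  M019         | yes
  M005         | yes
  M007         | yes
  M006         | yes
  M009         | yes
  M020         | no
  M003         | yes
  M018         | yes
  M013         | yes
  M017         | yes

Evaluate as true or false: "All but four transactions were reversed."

False

'All but four transactions were reversed' holds iff |A ∖ B| = 4.
|A| = 21, |A ∩ B| = 16, |A ∖ B| = 5.
|A ∖ B| = 5, so the statement is false.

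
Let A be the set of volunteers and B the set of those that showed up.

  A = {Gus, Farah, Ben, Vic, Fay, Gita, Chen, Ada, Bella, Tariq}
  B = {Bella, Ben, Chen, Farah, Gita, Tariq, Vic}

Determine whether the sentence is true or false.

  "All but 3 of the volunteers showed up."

The determiner here denotes the relation: |A ∖ B| = 3.
A (the restrictor) = {Gus, Farah, Ben, Vic, Fay, Gita, Chen, Ada, Bella, Tariq}, |A| = 10.
A ∖ B = {Gus, Fay, Ada}, so |A ∖ B| = 3.
|A ∖ B| = 3, so the statement is true.

True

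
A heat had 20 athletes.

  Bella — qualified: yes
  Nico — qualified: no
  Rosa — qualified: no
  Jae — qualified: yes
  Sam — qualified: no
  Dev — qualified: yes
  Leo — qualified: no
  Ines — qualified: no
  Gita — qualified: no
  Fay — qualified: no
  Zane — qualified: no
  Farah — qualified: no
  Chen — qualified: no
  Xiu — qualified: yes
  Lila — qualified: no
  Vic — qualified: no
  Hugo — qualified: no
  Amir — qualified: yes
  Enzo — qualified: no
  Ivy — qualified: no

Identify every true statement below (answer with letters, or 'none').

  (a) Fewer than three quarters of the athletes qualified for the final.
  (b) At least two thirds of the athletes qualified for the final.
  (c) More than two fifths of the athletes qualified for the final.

(a)

|A| = 20, |A ∩ B| = 5, |A ∖ B| = 15.
(a) |A ∩ B| / |A| < 3/4: holds.
(b) |A ∩ B| / |A| ≥ 2/3: fails.
(c) |A ∩ B| / |A| > 2/5: fails.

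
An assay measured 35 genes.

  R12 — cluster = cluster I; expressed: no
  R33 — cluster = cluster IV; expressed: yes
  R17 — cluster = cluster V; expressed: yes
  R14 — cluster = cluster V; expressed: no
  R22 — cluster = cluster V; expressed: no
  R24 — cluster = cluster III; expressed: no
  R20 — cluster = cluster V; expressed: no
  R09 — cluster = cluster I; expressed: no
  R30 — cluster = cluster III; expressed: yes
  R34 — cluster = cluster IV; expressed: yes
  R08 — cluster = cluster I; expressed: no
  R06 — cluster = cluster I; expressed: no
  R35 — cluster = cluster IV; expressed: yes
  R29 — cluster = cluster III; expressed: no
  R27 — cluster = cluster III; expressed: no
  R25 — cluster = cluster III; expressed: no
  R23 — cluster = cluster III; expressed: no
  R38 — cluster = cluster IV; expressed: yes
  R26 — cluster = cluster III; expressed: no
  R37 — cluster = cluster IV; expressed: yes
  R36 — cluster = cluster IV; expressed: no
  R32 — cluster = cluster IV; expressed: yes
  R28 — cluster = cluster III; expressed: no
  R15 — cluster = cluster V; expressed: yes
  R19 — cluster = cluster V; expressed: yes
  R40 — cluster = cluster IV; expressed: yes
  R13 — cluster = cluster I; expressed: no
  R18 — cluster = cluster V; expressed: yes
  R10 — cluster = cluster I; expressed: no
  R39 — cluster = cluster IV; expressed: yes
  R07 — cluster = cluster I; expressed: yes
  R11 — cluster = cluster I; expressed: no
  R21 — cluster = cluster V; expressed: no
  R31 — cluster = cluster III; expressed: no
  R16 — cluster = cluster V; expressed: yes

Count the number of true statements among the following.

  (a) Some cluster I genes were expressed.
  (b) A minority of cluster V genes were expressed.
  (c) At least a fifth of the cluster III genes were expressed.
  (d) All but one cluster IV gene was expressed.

2

(a) cluster I: |A| = 8, |A ∩ B| = 1; needs A ∩ B ≠ ∅ (|A ∩ B| ≥ 1) — true.
(b) cluster V: |A| = 9, |A ∩ B| = 5; needs |A ∩ B| < |A ∖ B| — false.
(c) cluster III: |A| = 9, |A ∩ B| = 1; needs |A ∩ B| / |A| ≥ 1/5 — false.
(d) cluster IV: |A| = 9, |A ∩ B| = 8; needs |A ∖ B| = 1 — true.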